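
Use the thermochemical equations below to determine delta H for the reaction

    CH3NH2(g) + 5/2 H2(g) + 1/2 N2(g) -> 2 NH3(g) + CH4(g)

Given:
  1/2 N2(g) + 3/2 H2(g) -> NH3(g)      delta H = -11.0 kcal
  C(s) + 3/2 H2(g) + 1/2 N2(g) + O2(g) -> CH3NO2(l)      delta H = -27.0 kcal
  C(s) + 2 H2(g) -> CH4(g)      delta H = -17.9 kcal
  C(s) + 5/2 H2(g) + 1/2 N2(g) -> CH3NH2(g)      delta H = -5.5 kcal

delta H = -34.4 kcal

equation 1 × 2: (2)·(-11.0) = -22.0 kcal
equation 2: not needed.
equation 3 as written: -17.9 kcal
equation 4 reversed: +5.5 kcal
delta H = (-22.0) + (-17.9) + (+5.5) = -34.4 kcal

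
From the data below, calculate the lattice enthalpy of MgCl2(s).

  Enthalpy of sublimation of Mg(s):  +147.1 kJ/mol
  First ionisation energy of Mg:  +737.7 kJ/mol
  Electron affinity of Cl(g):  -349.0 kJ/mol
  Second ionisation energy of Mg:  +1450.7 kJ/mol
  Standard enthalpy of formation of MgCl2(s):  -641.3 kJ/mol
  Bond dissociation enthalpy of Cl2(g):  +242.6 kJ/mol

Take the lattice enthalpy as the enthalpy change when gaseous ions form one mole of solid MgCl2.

U = -2521.4 kJ/mol

ΔHf° = 1·ΔHsub + 1·(ΣIE) + 1·D(Cl2) + 2·EA + U
-641.3 = 1·(+147.1) + 1·(+2188.4) + 1·(+242.6) + 2·(-349.0) + U
U = -641.3 − (+1880.1) = -2521.4 kJ/mol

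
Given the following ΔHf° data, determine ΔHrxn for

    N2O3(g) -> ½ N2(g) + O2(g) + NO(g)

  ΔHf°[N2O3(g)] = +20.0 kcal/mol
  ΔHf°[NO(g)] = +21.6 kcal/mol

Products: 1/2·(+0.0) + 1·(+0.0) + 1·(+21.6) = +21.6
Reactants: 1·(+20.0) = +20.0
ΔHrxn = (+21.6) − (+20.0) = 1.6 kcal/mol

ΔHrxn = 1.6 kcal/mol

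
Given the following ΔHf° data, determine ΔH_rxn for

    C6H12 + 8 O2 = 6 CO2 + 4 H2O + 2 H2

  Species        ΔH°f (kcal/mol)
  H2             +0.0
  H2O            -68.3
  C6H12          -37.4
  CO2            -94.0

Products: 6·(-94.0) + 4·(-68.3) + 2·(+0.0) = -837.2
Reactants: 1·(-37.4) + 8·(+0.0) = -37.4
ΔH_rxn = (-837.2) − (-37.4) = -799.8 kcal/mol

ΔH_rxn = -799.8 kcal/mol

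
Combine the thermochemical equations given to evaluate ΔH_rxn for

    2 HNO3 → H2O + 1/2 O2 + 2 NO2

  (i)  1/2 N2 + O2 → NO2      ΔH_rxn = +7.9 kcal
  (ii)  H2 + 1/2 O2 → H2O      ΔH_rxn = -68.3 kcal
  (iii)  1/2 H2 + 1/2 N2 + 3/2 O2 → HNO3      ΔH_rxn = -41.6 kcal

(i) × 2: (2)·(+7.9) = +15.8 kcal
(ii) as written: -68.3 kcal
(iii) reversed and × 2: (-2)·(-41.6) = +83.2 kcal
ΔH_rxn = (2)·(+7.9) + (1)·(-68.3) + (-2)·(-41.6) = 30.7 kcal

ΔH_rxn = 30.7 kcal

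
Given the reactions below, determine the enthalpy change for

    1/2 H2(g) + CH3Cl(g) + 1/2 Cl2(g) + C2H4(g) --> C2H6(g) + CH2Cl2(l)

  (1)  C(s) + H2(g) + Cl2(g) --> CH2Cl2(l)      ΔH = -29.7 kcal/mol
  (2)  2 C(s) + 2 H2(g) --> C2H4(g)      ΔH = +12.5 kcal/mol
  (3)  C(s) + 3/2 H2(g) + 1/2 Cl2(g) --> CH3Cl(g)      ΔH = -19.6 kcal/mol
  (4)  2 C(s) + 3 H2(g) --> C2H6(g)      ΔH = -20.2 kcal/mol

ΔH = -42.8 kcal/mol

(1) as written (CH2Cl2(l) already on the product side): -29.7 kcal/mol
(2) reversed (C2H4(g) must end up as a reactant): -12.5 kcal/mol
(3) reversed (CH3Cl(g) must end up as a reactant): +19.6 kcal/mol
(4) as written (C2H6(g) already on the product side): -20.2 kcal/mol
ΔH = (1)·(-29.7) + (-1)·(+12.5) + (-1)·(-19.6) + (1)·(-20.2) = -42.8 kcal/mol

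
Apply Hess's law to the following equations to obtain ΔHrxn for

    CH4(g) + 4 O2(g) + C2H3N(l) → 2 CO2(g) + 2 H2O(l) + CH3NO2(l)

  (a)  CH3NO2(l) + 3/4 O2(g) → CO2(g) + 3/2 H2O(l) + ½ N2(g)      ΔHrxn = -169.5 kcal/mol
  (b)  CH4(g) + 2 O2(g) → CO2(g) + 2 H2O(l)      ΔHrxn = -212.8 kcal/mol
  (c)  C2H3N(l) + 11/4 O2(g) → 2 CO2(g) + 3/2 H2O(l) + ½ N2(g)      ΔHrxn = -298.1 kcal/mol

(a) reversed: +169.5 kcal/mol
(b) as written: -212.8 kcal/mol
(c) as written: -298.1 kcal/mol
ΔHrxn = (+169.5) + (-212.8) + (-298.1) = -341.4 kcal/mol

ΔHrxn = -341.4 kcal/mol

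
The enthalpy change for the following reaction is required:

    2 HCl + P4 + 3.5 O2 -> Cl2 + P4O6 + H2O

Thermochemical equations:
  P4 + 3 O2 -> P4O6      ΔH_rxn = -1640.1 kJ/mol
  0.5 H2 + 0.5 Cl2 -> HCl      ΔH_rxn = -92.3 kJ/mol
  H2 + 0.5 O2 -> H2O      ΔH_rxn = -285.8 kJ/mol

ΔH_rxn = -1741.3 kJ/mol

equation 1 as written (P4O6 already on the product side): -1640.1 kJ/mol
equation 2 reversed and × 2 (HCl must end up as a reactant; scale by 2 for the 2 HCl): (-2)·(-92.3) = +184.6 kJ/mol
equation 3 as written (H2O already on the product side): -285.8 kJ/mol
ΔH_rxn = (-1640.1) + (+184.6) + (-285.8) = -1741.3 kJ/mol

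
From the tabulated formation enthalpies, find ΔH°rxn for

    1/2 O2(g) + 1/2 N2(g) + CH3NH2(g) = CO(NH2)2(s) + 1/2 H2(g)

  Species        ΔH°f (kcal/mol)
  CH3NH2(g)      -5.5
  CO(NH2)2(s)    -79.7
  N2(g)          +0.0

ΔH°rxn = -74.2 kcal/mol

Products: 1·(-79.7) + 1/2·(+0.0) = -79.7
Reactants: 1/2·(+0.0) + 1/2·(+0.0) + 1·(-5.5) = -5.5
ΔH°rxn = (-79.7) − (-5.5) = -74.2 kcal/mol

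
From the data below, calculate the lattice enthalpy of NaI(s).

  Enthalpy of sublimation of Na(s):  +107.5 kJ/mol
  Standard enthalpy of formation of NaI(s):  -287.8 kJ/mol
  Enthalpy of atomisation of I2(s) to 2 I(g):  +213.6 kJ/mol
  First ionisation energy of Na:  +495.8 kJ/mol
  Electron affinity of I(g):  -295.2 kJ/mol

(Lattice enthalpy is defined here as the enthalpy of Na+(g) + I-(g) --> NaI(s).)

ΔHf° = 1·ΔHsub + 1·(ΣIE) + 1/2·D(I2) + 1·EA + U
-287.8 = 1·(+107.5) + 1·(+495.8) + 1/2·(+213.6) + 1·(-295.2) + U
U = -287.8 − (+414.9) = -702.7 kJ/mol

U = -702.7 kJ/mol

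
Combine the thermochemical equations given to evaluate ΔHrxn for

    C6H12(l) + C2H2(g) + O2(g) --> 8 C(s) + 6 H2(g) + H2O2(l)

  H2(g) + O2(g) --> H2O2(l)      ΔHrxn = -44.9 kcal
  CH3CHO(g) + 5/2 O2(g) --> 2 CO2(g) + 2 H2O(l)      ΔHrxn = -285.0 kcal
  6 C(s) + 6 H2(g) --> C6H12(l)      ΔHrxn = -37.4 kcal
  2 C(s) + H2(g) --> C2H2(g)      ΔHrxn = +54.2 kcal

ΔHrxn = -61.7 kcal

equation 1 as written: -44.9 kcal
equation 2: not needed.
equation 3 reversed: +37.4 kcal
equation 4 reversed: -54.2 kcal
Since enthalpy is a state function, ΔHrxn = (-44.9) + (+37.4) + (-54.2) = -61.7 kcal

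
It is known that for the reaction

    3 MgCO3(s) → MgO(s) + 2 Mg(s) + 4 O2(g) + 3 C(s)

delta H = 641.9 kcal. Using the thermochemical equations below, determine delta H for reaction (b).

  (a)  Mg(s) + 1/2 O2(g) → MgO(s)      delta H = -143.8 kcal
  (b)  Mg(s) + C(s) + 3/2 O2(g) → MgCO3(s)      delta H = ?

delta H = -261.9 kcal

(a) as written (MgO(s) already on the product side): -143.8 kcal
(b) reversed and × 3 (reverse to put MgCO3(s) on the reactant side; ×3 to match 3 MgCO3(s) in the target): contributes −3·x
+641.9 = (-143.8) − 3·x
x = (+641.9 − (-143.8)) / (-3) = -261.9 kcal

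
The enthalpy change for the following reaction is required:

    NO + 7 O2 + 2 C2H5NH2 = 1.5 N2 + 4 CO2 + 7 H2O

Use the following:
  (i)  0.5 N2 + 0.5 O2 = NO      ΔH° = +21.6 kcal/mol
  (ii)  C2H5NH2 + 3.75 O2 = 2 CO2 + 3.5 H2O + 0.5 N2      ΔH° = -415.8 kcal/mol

(i) reversed: -21.6 kcal/mol
(ii) × 2: (2)·(-415.8) = -831.6 kcal/mol
ΔH° = (-21.6) + (-831.6) = -853.2 kcal/mol

ΔH° = -853.2 kcal/mol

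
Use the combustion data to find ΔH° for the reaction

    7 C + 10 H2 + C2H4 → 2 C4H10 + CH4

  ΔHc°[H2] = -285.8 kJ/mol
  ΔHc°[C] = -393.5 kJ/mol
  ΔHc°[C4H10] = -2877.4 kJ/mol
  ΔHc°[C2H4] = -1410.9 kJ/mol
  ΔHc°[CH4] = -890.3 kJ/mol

With combustion enthalpies, reactants minus products:
= [7·(-393.5) + 10·(-285.8) + 1·(-1410.9)] − [2·(-2877.4) + 1·(-890.3)]
= -378.3 kJ/mol

ΔH° = -378.3 kJ/mol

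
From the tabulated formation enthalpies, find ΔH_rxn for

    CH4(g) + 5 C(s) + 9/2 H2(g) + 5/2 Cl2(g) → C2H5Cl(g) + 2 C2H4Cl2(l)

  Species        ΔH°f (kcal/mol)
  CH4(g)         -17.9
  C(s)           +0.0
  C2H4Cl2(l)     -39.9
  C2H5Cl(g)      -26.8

ΔH_rxn = -88.7 kcal/mol

ΔH°rxn = Σ nΔHf°(products) − Σ nΔHf°(reactants).
Products: 1·(-26.8) + 2·(-39.9) = -106.6
Reactants: 1·(-17.9) + 5·(+0.0) + 9/2·(+0.0) + 5/2·(+0.0) = -17.9
ΔH_rxn = (-106.6) − (-17.9) = -88.7 kcal/mol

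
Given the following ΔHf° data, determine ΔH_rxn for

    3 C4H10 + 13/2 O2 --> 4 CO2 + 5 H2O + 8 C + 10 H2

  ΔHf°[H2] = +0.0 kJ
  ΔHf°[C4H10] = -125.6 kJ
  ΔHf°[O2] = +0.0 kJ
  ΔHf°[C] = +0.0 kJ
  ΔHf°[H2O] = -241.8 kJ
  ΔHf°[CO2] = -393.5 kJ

ΔH_rxn = -2406.2 kJ

Products: 4·(-393.5) + 5·(-241.8) + 8·(+0.0) + 10·(+0.0) = -2783.0
Reactants: 3·(-125.6) + 13/2·(+0.0) = -376.8
ΔH_rxn = (-2783.0) − (-376.8) = -2406.2 kJ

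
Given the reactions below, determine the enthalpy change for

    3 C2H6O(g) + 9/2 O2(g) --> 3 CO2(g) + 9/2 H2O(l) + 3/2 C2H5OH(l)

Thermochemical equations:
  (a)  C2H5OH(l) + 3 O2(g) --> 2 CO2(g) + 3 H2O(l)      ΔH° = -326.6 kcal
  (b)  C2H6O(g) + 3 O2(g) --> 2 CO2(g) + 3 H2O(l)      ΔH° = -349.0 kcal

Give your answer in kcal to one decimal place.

ΔH° = -557.1 kcal

(a) reversed and × 3/2 (reverse to put C2H5OH(l) on the product side; scale by 3/2 for the 3/2 C2H5OH(l)): (-3/2)·(-326.6) = +489.9 kcal
(b) × 3 (scale by 3 for the 3 C2H6O(g)): (3)·(-349.0) = -1047.0 kcal
ΔH° = (-3/2)·(-326.6) + (3)·(-349.0) = -557.1 kcal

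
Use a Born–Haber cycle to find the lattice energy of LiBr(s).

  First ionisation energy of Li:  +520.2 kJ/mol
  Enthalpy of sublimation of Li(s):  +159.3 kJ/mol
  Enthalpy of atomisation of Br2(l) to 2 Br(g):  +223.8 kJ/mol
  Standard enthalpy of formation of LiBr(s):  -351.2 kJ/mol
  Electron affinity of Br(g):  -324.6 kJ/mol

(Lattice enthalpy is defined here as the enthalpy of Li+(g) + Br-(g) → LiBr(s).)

ΔHf° = 1·ΔHsub + 1·(ΣIE) + 1/2·D(Br2) + 1·EA + U
-351.2 = 1·(+159.3) + 1·(+520.2) + 1/2·(+223.8) + 1·(-324.6) + U
U = -351.2 − (+466.8) = -818.0 kJ/mol

U = -818.0 kJ/mol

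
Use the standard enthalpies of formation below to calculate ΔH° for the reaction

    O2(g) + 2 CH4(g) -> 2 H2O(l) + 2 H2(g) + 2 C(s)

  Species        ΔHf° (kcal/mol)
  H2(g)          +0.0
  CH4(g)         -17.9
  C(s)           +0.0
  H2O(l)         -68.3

ΔH° = -100.8 kcal/mol

Products: 2·(-68.3) + 2·(+0.0) + 2·(+0.0) = -136.6
Reactants: 1·(+0.0) + 2·(-17.9) = -35.8
ΔH° = (-136.6) − (-35.8) = -100.8 kcal/mol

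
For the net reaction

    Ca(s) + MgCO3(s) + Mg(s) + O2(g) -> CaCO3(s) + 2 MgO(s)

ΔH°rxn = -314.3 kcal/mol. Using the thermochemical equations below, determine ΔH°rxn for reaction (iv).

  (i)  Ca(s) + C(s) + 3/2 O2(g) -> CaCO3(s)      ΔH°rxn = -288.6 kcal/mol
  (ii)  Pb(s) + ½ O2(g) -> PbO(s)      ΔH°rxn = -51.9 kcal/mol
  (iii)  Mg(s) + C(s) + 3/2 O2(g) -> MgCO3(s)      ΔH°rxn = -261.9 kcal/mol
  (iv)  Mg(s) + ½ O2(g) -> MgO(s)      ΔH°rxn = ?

ΔH°rxn = -143.8 kcal/mol

(i) as written (CaCO3(s) already on the product side): -288.6 kcal/mol
(ii): not needed (Pb(s) appears nowhere else).
(iii) reversed (MgCO3(s) must end up as a reactant): +261.9 kcal/mol
(iv) × 2 (×2 to match 2 MgO(s) in the target): contributes 2·x
-314.3 = (-288.6) + (+261.9) + 2·x
x = (-314.3 − (-26.7)) / (2) = -143.8 kcal/mol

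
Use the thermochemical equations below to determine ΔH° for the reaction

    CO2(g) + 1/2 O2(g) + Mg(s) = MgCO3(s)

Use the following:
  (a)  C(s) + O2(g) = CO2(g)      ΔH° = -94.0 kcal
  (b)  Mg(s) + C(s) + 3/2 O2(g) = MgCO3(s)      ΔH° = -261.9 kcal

ΔH° = -167.9 kcal

(a) reversed: +94.0 kcal
(b) as written: -261.9 kcal
Summing the manipulated equations, ΔH° = (+94.0) + (-261.9) = -167.9 kcal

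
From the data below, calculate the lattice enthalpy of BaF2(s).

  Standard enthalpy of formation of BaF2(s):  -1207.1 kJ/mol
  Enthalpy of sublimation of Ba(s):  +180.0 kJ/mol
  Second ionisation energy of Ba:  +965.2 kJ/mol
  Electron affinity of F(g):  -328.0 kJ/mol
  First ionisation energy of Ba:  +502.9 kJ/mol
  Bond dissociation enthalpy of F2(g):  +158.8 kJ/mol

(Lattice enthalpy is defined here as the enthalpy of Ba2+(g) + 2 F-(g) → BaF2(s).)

ΔHf° = 1·ΔHsub + 1·(ΣIE) + 1·D(F2) + 2·EA + U
-1207.1 = 1·(+180.0) + 1·(+1468.1) + 1·(+158.8) + 2·(-328.0) + U
U = -1207.1 − (+1150.9) = -2358.0 kJ/mol

U = -2358.0 kJ/mol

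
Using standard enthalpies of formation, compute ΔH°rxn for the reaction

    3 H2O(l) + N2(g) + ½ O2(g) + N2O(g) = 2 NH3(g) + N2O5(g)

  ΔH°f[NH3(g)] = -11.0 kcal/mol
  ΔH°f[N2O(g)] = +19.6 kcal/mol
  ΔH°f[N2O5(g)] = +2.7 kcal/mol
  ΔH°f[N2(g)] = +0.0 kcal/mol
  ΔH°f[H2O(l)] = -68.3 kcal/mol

ΔH°rxn = 166.0 kcal/mol

Products: 2·(-11.0) + 1·(+2.7) = -19.3
Reactants: 3·(-68.3) + 1·(+0.0) + 1/2·(+0.0) + 1·(+19.6) = -185.3
ΔH°rxn = (-19.3) − (-185.3) = 166.0 kcal/mol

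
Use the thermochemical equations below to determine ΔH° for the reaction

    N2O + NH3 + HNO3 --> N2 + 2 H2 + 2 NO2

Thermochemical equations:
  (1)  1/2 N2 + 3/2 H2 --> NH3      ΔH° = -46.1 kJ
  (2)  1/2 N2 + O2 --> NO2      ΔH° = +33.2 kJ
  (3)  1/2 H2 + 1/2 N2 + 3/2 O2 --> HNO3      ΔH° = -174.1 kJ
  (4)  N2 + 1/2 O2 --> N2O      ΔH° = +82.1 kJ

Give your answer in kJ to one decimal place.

(1) reversed (reverse to put NH3 on the reactant side): +46.1 kJ
(2) × 2 (×2 to match 2 NO2 in the target): (2)·(+33.2) = +66.4 kJ
(3) reversed (reverse to put HNO3 on the reactant side): +174.1 kJ
(4) reversed (N2O must end up as a reactant): -82.1 kJ
Combining the equations, ΔH° = (+46.1) + (+66.4) + (+174.1) + (-82.1) = 204.5 kJ

ΔH° = 204.5 kJ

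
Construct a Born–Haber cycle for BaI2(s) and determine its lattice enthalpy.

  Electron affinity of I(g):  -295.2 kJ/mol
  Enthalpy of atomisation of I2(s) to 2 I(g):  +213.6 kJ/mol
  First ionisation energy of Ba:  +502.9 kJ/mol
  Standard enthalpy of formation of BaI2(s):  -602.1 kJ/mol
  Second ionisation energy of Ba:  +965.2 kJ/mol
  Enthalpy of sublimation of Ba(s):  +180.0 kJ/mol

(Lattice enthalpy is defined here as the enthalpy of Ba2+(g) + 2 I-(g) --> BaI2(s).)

U = -1873.4 kJ/mol

ΔHf° = 1·ΔHsub + 1·(ΣIE) + 1·D(I2) + 2·EA + U
-602.1 = 1·(+180.0) + 1·(+1468.1) + 1·(+213.6) + 2·(-295.2) + U
U = -602.1 − (+1271.3) = -1873.4 kJ/mol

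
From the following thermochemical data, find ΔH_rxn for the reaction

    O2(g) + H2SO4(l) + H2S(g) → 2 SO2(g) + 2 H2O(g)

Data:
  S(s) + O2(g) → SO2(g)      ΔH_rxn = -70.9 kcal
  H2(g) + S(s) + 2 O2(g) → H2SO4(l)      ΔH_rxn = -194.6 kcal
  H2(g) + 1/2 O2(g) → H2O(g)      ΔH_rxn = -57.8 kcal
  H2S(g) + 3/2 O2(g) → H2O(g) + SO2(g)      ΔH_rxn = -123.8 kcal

ΔH_rxn = -57.9 kcal

equation 1 as written: -70.9 kcal
equation 2 reversed: +194.6 kcal
equation 3 as written: -57.8 kcal
equation 4 as written: -123.8 kcal
ΔH_rxn = (1)·(-70.9) + (-1)·(-194.6) + (1)·(-57.8) + (1)·(-123.8) = -57.9 kcal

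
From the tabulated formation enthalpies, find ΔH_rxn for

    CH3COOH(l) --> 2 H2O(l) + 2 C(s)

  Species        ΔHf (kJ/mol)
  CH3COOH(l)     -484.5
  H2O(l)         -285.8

Products: 2·(-285.8) + 2·(+0.0) = -571.6
Reactants: 1·(-484.5) = -484.5
ΔH_rxn = (-571.6) − (-484.5) = -87.1 kJ/mol

ΔH_rxn = -87.1 kJ/mol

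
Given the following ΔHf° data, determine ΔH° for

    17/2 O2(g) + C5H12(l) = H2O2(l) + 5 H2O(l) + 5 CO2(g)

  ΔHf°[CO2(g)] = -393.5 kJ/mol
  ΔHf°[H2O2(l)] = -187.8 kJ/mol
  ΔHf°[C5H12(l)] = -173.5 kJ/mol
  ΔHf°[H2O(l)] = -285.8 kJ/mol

ΔH° = -3410.8 kJ/mol

Products: 1·(-187.8) + 5·(-285.8) + 5·(-393.5) = -3584.3
Reactants: 17/2·(+0.0) + 1·(-173.5) = -173.5
ΔH° = (-3584.3) − (-173.5) = -3410.8 kJ/mol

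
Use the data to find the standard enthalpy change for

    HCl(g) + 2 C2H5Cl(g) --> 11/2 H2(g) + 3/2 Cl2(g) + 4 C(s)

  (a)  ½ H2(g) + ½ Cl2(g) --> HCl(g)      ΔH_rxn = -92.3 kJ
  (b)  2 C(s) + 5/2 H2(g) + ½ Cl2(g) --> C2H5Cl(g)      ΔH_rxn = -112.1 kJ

(a) reversed (HCl(g) must end up as a reactant): +92.3 kJ
(b) reversed and × 2 (reverse to put C2H5Cl(g) on the reactant side; scale by 2 for the 2 C2H5Cl(g)): (-2)·(-112.1) = +224.2 kJ
ΔH_rxn = (-1)·(-92.3) + (-2)·(-112.1) = 316.5 kJ

ΔH_rxn = 316.5 kJ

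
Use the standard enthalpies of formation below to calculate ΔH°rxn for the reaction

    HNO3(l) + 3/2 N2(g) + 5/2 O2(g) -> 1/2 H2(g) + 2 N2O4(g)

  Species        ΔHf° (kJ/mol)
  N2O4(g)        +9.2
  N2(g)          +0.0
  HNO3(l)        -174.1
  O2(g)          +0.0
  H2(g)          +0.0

ΔH°rxn = Σ nΔHf°(products) − Σ nΔHf°(reactants).
Products: 1/2·(+0.0) + 2·(+9.2) = +18.4
Reactants: 1·(-174.1) + 3/2·(+0.0) + 5/2·(+0.0) = -174.1
ΔH°rxn = (+18.4) − (-174.1) = 192.5 kJ/mol

ΔH°rxn = 192.5 kJ/mol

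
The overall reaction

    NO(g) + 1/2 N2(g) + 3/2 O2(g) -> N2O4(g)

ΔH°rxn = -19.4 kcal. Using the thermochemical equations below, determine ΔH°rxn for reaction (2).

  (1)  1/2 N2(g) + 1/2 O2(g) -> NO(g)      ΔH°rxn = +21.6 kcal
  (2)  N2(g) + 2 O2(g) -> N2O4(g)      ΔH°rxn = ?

(1) reversed: -21.6 kcal
(2) as written: contributes x
-19.4 = (-21.6) + x
x = (-19.4 − (-21.6)) / (1) = 2.2 kcal

ΔH°rxn = 2.2 kcal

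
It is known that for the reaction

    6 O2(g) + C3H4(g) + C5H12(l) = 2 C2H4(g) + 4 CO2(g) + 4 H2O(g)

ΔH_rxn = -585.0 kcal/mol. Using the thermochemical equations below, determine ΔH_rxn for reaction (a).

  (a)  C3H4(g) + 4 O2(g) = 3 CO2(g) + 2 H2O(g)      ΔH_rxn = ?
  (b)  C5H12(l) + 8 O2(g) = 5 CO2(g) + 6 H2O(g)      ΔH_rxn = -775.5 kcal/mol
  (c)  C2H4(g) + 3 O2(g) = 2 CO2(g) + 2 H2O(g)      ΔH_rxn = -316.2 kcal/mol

(a) as written: contributes x
(b) as written: -775.5 kcal/mol
(c) reversed and × 2: (-2)·(-316.2) = +632.4 kcal/mol
-585.0 = (-775.5) + (+632.4) + x
x = (-585.0 − (-143.1)) / (1) = -441.9 kcal/mol

ΔH_rxn = -441.9 kcal/mol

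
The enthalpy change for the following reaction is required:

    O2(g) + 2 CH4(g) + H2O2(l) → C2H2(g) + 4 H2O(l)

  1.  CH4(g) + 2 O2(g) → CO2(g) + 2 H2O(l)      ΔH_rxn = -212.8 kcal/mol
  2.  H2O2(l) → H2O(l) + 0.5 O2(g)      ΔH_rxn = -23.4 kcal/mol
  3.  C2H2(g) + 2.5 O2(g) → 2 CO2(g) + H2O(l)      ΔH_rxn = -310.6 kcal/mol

ΔH_rxn = -138.4 kcal/mol

eq. 1 × 2 (×2 to match 2 CH4(g) in the target): (2)·(-212.8) = -425.6 kcal/mol
eq. 2 as written (H2O2(l) already on the reactant side): -23.4 kcal/mol
eq. 3 reversed (reverse to put C2H2(g) on the product side): +310.6 kcal/mol
Combining the equations, ΔH_rxn = (2)·(-212.8) + (1)·(-23.4) + (-1)·(-310.6) = -138.4 kcal/mol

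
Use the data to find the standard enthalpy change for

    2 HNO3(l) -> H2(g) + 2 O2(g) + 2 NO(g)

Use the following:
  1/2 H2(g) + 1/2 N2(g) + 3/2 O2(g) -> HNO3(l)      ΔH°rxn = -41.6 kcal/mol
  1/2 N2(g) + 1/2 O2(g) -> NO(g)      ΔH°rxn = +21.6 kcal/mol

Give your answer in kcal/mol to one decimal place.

ΔH°rxn = 126.4 kcal/mol

equation 1 reversed and × 2 (reverse to put HNO3(l) on the reactant side; scale by 2 for the 2 HNO3(l)): (-2)·(-41.6) = +83.2 kcal/mol
equation 2 × 2 (scale by 2 for the 2 NO(g)): (2)·(+21.6) = +43.2 kcal/mol
ΔH°rxn = (+83.2) + (+43.2) = 126.4 kcal/mol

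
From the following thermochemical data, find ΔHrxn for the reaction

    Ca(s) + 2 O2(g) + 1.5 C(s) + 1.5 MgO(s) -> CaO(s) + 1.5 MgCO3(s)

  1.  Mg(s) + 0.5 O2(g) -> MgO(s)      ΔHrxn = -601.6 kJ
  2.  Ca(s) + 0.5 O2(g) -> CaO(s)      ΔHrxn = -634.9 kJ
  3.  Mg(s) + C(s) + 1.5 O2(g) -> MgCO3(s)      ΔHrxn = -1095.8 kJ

ΔHrxn = -1376.2 kJ

eq. 1 reversed and × 3/2 (MgO(s) must end up as a reactant; ×3/2 to match 3/2 MgO(s) in the target): (-3/2)·(-601.6) = +902.4 kJ
eq. 2 as written (CaO(s) already on the product side): -634.9 kJ
eq. 3 × 3/2 (scale by 3/2 for the 3/2 MgCO3(s)): (3/2)·(-1095.8) = -1643.7 kJ
ΔHrxn = (-3/2)·(-601.6) + (1)·(-634.9) + (3/2)·(-1095.8) = -1376.2 kJ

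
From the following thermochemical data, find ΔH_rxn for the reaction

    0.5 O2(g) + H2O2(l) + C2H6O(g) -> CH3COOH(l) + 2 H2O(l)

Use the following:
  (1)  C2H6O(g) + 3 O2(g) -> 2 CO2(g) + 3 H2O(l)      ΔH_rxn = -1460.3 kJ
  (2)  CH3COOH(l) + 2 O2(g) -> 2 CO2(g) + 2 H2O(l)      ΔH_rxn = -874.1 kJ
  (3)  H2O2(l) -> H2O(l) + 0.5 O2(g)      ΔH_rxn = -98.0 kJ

ΔH_rxn = -684.2 kJ

(1) as written: -1460.3 kJ
(2) reversed: +874.1 kJ
(3) as written: -98.0 kJ
Summing the manipulated equations, ΔH_rxn = (-1460.3) + (+874.1) + (-98.0) = -684.2 kJ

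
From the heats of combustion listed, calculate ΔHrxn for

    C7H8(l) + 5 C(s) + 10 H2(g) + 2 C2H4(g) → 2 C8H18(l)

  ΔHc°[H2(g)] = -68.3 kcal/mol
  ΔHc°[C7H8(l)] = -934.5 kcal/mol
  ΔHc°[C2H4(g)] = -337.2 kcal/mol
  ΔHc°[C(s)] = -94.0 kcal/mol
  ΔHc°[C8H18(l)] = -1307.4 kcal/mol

With combustion enthalpies, reactants minus products:
= [1·(-934.5) + 5·(-94.0) + 10·(-68.3) + 2·(-337.2)] − [2·(-1307.4)]
= -147.1 kcal/mol

ΔHrxn = -147.1 kcal/mol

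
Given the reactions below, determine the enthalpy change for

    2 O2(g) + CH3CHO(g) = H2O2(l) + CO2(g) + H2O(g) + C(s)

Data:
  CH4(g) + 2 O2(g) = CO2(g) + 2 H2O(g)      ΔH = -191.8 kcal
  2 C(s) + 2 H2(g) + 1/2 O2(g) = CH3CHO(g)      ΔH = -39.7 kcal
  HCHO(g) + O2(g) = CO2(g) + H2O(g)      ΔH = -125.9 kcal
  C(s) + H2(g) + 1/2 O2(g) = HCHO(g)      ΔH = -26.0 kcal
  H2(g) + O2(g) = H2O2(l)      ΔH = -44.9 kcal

equation 1: not needed (CH4(g) appears nowhere else).
equation 2 reversed (reverse to put CH3CHO(g) on the reactant side): +39.7 kcal
equation 3 as written: -125.9 kcal
equation 4 as written: -26.0 kcal
equation 5 as written (H2O2(l) already on the product side): -44.9 kcal
Summing the manipulated equations, ΔH = (+39.7) + (-125.9) + (-26.0) + (-44.9) = -157.1 kcal

ΔH = -157.1 kcal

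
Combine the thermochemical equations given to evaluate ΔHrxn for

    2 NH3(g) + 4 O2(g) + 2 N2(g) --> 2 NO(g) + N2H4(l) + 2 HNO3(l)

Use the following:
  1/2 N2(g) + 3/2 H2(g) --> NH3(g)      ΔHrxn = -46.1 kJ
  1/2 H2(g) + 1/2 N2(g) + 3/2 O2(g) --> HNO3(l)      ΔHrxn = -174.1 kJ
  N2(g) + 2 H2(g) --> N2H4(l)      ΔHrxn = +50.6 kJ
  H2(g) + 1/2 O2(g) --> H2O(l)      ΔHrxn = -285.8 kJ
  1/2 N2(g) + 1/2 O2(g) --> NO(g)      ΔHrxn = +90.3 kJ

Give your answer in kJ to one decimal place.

equation 1 reversed and × 2: (-2)·(-46.1) = +92.2 kJ
equation 2 × 2: (2)·(-174.1) = -348.2 kJ
equation 3 as written: +50.6 kJ
equation 4: not needed.
equation 5 × 2: (2)·(+90.3) = +180.6 kJ
ΔHrxn = (-2)·(-46.1) + (2)·(-174.1) + (1)·(+50.6) + (2)·(+90.3) = -24.8 kJ

ΔHrxn = -24.8 kJ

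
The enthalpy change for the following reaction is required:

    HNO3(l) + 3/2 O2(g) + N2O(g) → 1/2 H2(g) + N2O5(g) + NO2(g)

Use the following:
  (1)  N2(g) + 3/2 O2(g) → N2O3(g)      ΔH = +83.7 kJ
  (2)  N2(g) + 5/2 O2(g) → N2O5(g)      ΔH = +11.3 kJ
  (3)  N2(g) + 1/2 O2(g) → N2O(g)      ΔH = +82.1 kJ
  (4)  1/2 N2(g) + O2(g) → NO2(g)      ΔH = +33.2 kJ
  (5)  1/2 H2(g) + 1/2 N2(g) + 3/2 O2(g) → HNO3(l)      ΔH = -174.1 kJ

(1): not needed (N2O3(g) appears nowhere else).
(2) as written (N2O5(g) already on the product side): +11.3 kJ
(3) reversed (N2O(g) must end up as a reactant): -82.1 kJ
(4) as written (NO2(g) already on the product side): +33.2 kJ
(5) reversed (HNO3(l) must end up as a reactant): +174.1 kJ
Since enthalpy is a state function, ΔH = (+11.3) + (-82.1) + (+33.2) + (+174.1) = 136.5 kJ

ΔH = 136.5 kJ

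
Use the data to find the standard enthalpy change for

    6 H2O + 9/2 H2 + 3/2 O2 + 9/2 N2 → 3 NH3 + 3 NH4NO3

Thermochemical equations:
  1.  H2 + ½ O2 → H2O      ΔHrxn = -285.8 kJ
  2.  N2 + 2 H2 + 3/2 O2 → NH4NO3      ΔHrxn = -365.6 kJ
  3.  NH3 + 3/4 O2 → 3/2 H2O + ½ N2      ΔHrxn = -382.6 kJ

ΔHrxn = 479.7 kJ

eq. 1 reversed and × 3/2: (-3/2)·(-285.8) = +428.7 kJ
eq. 2 × 3: (3)·(-365.6) = -1096.8 kJ
eq. 3 reversed and × 3: (-3)·(-382.6) = +1147.8 kJ
Combining the equations, ΔHrxn = (-3/2)·(-285.8) + (3)·(-365.6) + (-3)·(-382.6) = 479.7 kJ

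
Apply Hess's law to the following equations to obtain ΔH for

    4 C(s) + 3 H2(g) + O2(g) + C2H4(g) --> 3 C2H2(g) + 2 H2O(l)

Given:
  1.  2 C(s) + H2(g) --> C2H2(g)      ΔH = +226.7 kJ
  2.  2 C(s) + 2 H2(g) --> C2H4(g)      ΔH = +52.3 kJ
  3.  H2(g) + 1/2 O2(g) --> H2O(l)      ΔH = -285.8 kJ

ΔH = 56.2 kJ

eq. 1 × 3: (3)·(+226.7) = +680.1 kJ
eq. 2 reversed: -52.3 kJ
eq. 3 × 2: (2)·(-285.8) = -571.6 kJ
ΔH = (+680.1) + (-52.3) + (-571.6) = 56.2 kJ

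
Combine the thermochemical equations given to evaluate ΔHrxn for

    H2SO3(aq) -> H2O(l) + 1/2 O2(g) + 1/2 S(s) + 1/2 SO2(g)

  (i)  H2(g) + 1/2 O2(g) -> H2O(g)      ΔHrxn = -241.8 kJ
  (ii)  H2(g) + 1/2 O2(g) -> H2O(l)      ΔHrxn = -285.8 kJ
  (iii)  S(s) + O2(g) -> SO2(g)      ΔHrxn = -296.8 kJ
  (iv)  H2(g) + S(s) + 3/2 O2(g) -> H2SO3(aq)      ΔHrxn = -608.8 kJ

(i): not needed (H2O(g) appears nowhere else).
(ii) as written (H2O(l) already on the product side): -285.8 kJ
(iii) × 1/2 (scale by 1/2 for the 1/2 SO2(g)): (1/2)·(-296.8) = -148.4 kJ
(iv) reversed (H2SO3(aq) must end up as a reactant): +608.8 kJ
Since enthalpy is a state function, ΔHrxn = (-285.8) + (-148.4) + (+608.8) = 174.6 kJ

ΔHrxn = 174.6 kJ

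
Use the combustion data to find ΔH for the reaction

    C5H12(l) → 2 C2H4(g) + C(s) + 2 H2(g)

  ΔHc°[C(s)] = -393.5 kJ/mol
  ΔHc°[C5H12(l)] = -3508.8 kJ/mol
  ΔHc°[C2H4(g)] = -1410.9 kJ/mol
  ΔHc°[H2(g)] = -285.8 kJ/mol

ΔH = 278.1 kJ/mol

With combustion enthalpies, reactants minus products:
= [1·(-3508.8)] − [2·(-1410.9) + 1·(-393.5) + 2·(-285.8)]
= 278.1 kJ/mol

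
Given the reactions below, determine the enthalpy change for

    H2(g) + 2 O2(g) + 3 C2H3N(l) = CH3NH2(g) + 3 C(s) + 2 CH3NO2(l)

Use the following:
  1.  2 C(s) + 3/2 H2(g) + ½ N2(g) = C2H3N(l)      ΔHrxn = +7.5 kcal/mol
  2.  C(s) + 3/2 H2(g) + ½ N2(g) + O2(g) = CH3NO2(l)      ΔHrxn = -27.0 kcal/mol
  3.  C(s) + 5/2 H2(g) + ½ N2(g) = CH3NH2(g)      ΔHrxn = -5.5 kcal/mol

ΔHrxn = -82.0 kcal/mol

eq. 1 reversed and × 3: (-3)·(+7.5) = -22.5 kcal/mol
eq. 2 × 2: (2)·(-27.0) = -54.0 kcal/mol
eq. 3 as written: -5.5 kcal/mol
ΔHrxn = (-22.5) + (-54.0) + (-5.5) = -82.0 kcal/mol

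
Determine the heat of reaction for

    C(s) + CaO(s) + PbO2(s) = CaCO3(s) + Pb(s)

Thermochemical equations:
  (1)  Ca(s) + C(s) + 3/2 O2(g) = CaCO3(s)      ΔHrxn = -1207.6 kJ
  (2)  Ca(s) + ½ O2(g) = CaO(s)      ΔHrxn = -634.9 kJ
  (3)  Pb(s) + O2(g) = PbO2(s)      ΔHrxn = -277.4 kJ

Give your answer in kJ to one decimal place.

(1) as written: -1207.6 kJ
(2) reversed: +634.9 kJ
(3) reversed: +277.4 kJ
ΔHrxn = (1)·(-1207.6) + (-1)·(-634.9) + (-1)·(-277.4) = -295.3 kJ

ΔHrxn = -295.3 kJ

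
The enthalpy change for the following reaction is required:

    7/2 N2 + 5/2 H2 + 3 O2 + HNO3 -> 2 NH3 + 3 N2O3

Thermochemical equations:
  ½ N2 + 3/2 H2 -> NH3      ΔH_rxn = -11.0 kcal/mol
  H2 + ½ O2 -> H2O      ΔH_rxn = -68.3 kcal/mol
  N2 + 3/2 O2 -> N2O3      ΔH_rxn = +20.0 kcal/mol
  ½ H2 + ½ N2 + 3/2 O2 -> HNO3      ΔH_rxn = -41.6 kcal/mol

ΔH_rxn = 79.6 kcal/mol

equation 1 × 2: (2)·(-11.0) = -22.0 kcal/mol
equation 2: not needed.
equation 3 × 3: (3)·(+20.0) = +60.0 kcal/mol
equation 4 reversed: +41.6 kcal/mol
ΔH_rxn = (-22.0) + (+60.0) + (+41.6) = 79.6 kcal/mol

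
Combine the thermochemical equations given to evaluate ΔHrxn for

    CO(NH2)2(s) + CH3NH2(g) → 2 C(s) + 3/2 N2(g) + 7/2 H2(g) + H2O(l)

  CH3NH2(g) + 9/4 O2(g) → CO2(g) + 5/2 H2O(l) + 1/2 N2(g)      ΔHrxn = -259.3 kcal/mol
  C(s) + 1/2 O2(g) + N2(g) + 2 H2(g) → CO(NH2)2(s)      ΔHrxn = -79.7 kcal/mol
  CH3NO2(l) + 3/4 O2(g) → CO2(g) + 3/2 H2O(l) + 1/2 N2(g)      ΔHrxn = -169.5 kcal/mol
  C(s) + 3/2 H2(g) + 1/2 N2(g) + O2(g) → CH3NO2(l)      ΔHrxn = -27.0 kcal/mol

equation 1 as written (CH3NH2(g) already on the reactant side): -259.3 kcal/mol
equation 2 reversed (CO(NH2)2(s) must end up as a reactant): +79.7 kcal/mol
equation 3 reversed: +169.5 kcal/mol
equation 4 reversed: +27.0 kcal/mol
ΔHrxn = (1)·(-259.3) + (-1)·(-79.7) + (-1)·(-169.5) + (-1)·(-27.0) = 16.9 kcal/mol

ΔHrxn = 16.9 kcal/mol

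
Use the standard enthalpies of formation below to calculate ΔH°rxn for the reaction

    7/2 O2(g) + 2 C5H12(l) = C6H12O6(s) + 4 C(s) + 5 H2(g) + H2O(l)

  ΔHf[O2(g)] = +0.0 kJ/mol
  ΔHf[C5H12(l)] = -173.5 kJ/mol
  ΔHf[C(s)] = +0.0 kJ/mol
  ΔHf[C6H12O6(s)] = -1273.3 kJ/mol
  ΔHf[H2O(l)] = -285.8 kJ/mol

ΔH°rxn = Σ nΔHf°(products) − Σ nΔHf°(reactants).
Products: 1·(-1273.3) + 4·(+0.0) + 5·(+0.0) + 1·(-285.8) = -1559.1
Reactants: 7/2·(+0.0) + 2·(-173.5) = -347.0
ΔH°rxn = (-1559.1) − (-347.0) = -1212.1 kJ/mol

ΔH°rxn = -1212.1 kJ/mol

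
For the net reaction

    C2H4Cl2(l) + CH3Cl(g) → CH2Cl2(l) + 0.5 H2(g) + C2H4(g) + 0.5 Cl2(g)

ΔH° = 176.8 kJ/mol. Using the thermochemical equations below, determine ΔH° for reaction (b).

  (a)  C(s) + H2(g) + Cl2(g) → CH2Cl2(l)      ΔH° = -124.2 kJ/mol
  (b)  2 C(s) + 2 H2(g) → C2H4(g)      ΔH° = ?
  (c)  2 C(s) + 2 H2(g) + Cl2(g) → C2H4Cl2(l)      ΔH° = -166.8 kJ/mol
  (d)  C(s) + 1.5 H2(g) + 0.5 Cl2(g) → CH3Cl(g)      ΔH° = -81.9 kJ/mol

ΔH° = 52.3 kJ/mol

(a) as written (CH2Cl2(l) already on the product side): -124.2 kJ/mol
(b) as written (C2H4(g) already on the product side): contributes x
(c) reversed (C2H4Cl2(l) must end up as a reactant): +166.8 kJ/mol
(d) reversed (CH3Cl(g) must end up as a reactant): +81.9 kJ/mol
+176.8 = (-124.2) + (+166.8) + (+81.9) + x
x = (+176.8 − (+124.5)) / (1) = 52.3 kJ/mol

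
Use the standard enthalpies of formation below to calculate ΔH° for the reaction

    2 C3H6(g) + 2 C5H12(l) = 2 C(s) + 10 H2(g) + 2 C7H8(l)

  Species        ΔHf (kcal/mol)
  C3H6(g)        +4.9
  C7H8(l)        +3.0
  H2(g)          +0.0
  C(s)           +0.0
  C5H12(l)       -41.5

ΔH° = 79.2 kcal/mol

Products: 2·(+0.0) + 10·(+0.0) + 2·(+3.0) = +6.0
Reactants: 2·(+4.9) + 2·(-41.5) = -73.2
ΔH° = (+6.0) − (-73.2) = 79.2 kcal/mol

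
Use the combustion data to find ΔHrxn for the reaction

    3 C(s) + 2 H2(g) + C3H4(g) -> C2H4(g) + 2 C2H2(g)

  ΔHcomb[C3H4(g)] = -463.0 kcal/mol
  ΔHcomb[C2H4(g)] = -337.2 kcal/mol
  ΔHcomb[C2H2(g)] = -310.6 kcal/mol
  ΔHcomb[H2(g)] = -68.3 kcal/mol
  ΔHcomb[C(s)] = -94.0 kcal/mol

Using ΔH = Σ nΔHc°(reactants) − Σ nΔHc°(products):
= [3·(-94.0) + 2·(-68.3) + 1·(-463.0)] − [1·(-337.2) + 2·(-310.6)]
= 76.8 kcal/mol

ΔHrxn = 76.8 kcal/mol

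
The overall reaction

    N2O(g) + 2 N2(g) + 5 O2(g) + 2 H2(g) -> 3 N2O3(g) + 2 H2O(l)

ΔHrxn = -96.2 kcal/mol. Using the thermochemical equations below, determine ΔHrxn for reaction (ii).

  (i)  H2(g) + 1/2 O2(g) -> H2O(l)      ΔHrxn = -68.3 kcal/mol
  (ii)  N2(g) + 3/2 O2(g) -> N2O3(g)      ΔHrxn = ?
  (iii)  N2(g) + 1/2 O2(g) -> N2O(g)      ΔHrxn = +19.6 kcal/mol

(i) × 2: (2)·(-68.3) = -136.6 kcal/mol
(ii) × 3: contributes 3·x
(iii) reversed: -19.6 kcal/mol
-96.2 = (-136.6) + (-19.6) + 3·x
x = (-96.2 − (-156.2)) / (3) = 20.0 kcal/mol

ΔHrxn = 20.0 kcal/mol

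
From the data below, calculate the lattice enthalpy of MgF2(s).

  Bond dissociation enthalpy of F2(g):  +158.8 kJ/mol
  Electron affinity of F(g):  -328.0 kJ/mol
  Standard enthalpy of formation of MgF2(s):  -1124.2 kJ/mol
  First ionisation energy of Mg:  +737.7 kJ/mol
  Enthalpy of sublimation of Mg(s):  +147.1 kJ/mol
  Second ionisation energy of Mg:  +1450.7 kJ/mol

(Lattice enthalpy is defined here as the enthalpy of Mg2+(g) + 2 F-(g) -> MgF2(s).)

U = -2962.5 kJ/mol

ΔHf° = 1·ΔHsub + 1·(ΣIE) + 1·D(F2) + 2·EA + U
-1124.2 = 1·(+147.1) + 1·(+2188.4) + 1·(+158.8) + 2·(-328.0) + U
U = -1124.2 − (+1838.3) = -2962.5 kJ/mol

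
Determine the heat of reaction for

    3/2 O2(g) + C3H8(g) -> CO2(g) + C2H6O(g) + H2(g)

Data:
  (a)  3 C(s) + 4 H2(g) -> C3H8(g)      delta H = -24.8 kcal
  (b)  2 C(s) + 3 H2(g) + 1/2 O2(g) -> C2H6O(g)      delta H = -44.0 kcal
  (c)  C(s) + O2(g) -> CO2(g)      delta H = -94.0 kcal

(a) reversed (C3H8(g) must end up as a reactant): +24.8 kcal
(b) as written (C2H6O(g) already on the product side): -44.0 kcal
(c) as written (CO2(g) already on the product side): -94.0 kcal
Summing the manipulated equations, delta H = (+24.8) + (-44.0) + (-94.0) = -113.2 kcal

delta H = -113.2 kcal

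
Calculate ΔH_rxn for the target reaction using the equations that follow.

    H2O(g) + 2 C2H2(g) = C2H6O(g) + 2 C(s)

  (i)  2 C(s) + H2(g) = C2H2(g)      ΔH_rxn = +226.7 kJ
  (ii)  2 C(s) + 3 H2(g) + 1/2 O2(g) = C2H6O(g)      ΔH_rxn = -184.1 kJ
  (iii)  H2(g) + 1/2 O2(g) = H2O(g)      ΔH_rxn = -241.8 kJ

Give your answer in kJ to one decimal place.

(i) reversed and × 2: (-2)·(+226.7) = -453.4 kJ
(ii) as written: -184.1 kJ
(iii) reversed: +241.8 kJ
Summing the manipulated equations, ΔH_rxn = (-2)·(+226.7) + (1)·(-184.1) + (-1)·(-241.8) = -395.7 kJ

ΔH_rxn = -395.7 kJ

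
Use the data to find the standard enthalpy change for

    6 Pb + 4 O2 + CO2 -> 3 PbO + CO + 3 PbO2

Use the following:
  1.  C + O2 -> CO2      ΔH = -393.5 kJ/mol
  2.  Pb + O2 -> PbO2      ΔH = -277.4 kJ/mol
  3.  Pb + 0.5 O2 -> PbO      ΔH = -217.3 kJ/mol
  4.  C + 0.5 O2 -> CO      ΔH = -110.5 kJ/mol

eq. 1 reversed: +393.5 kJ/mol
eq. 2 × 3: (3)·(-277.4) = -832.2 kJ/mol
eq. 3 × 3: (3)·(-217.3) = -651.9 kJ/mol
eq. 4 as written: -110.5 kJ/mol
ΔH = (+393.5) + (-832.2) + (-651.9) + (-110.5) = -1201.1 kJ/mol

ΔH = -1201.1 kJ/mol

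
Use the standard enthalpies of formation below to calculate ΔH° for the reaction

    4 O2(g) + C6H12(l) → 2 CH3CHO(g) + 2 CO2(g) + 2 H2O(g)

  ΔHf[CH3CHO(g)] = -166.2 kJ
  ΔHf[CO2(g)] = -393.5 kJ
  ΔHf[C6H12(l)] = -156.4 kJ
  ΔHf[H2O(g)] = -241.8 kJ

Products: 2·(-166.2) + 2·(-393.5) + 2·(-241.8) = -1603.0
Reactants: 4·(+0.0) + 1·(-156.4) = -156.4
ΔH° = (-1603.0) − (-156.4) = -1446.6 kJ

ΔH° = -1446.6 kJ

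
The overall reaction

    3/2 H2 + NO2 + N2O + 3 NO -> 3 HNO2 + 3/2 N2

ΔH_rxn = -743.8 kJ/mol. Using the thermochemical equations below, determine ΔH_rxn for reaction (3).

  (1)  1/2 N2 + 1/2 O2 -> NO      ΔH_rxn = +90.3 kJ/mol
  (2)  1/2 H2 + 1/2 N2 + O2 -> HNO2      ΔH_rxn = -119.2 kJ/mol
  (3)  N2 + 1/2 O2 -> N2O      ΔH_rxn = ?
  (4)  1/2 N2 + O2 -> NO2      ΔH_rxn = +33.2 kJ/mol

ΔH_rxn = 82.1 kJ/mol

(1) reversed and × 3: (-3)·(+90.3) = -270.9 kJ/mol
(2) × 3: (3)·(-119.2) = -357.6 kJ/mol
(3) reversed: contributes −x
(4) reversed: -33.2 kJ/mol
-743.8 = (-270.9) + (-357.6) + (-33.2) − x
x = (-743.8 − (-661.7)) / (-1) = 82.1 kJ/mol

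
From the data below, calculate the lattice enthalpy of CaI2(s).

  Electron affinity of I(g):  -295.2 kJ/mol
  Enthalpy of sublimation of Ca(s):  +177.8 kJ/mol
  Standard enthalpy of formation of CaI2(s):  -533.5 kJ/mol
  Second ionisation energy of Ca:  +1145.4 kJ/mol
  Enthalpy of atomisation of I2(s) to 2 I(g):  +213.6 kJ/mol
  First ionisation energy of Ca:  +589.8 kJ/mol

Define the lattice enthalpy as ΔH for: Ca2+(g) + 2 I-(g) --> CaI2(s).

ΔHf° = 1·ΔHsub + 1·(ΣIE) + 1·D(I2) + 2·EA + U
-533.5 = 1·(+177.8) + 1·(+1735.2) + 1·(+213.6) + 2·(-295.2) + U
U = -533.5 − (+1536.2) = -2069.7 kJ/mol

U = -2069.7 kJ/mol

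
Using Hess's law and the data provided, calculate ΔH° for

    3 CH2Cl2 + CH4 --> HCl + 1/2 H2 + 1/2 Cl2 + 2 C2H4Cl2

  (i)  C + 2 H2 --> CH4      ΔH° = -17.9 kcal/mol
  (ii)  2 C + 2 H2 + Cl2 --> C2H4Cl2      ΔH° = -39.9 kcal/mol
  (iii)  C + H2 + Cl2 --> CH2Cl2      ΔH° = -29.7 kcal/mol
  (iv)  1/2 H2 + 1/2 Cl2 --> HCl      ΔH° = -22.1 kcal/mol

ΔH° = 5.1 kcal/mol

(i) reversed (reverse to put CH4 on the reactant side): +17.9 kcal/mol
(ii) × 2 (scale by 2 for the 2 C2H4Cl2): (2)·(-39.9) = -79.8 kcal/mol
(iii) reversed and × 3 (CH2Cl2 must end up as a reactant; scale by 3 for the 3 CH2Cl2): (-3)·(-29.7) = +89.1 kcal/mol
(iv) as written (HCl already on the product side): -22.1 kcal/mol
Summing the manipulated equations, ΔH° = (-1)·(-17.9) + (2)·(-39.9) + (-3)·(-29.7) + (1)·(-22.1) = 5.1 kcal/mol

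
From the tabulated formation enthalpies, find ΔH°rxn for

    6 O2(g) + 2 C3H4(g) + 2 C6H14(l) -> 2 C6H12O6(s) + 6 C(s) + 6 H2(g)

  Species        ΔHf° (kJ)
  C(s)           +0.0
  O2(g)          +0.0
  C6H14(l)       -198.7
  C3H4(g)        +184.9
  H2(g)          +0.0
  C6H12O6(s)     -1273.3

ΔH°rxn = -2519.0 kJ

Products: 2·(-1273.3) + 6·(+0.0) + 6·(+0.0) = -2546.6
Reactants: 6·(+0.0) + 2·(+184.9) + 2·(-198.7) = -27.6
ΔH°rxn = (-2546.6) − (-27.6) = -2519.0 kJ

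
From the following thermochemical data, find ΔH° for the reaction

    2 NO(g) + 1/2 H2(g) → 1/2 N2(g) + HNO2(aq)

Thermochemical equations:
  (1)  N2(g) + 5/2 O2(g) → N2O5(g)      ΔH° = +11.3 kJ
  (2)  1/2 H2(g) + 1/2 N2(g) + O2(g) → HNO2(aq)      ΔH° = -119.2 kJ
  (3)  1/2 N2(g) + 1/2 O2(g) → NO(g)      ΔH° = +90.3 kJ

(1): not needed.
(2) as written: -119.2 kJ
(3) reversed and × 2: (-2)·(+90.3) = -180.6 kJ
ΔH° = (-119.2) + (-180.6) = -299.8 kJ

ΔH° = -299.8 kJ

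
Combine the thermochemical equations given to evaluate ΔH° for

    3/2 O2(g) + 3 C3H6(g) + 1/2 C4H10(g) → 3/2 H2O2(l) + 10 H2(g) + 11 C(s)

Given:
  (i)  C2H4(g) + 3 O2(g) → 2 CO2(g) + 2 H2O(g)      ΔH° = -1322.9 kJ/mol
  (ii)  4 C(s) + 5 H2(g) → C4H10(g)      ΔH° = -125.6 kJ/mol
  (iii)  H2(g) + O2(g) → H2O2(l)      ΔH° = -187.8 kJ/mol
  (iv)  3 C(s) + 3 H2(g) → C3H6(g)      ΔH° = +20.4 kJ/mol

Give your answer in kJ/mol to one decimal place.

(i): not needed.
(ii) reversed and × 1/2: (-1/2)·(-125.6) = +62.8 kJ/mol
(iii) × 3/2: (3/2)·(-187.8) = -281.7 kJ/mol
(iv) reversed and × 3: (-3)·(+20.4) = -61.2 kJ/mol
ΔH° = (+62.8) + (-281.7) + (-61.2) = -280.1 kJ/mol

ΔH° = -280.1 kJ/mol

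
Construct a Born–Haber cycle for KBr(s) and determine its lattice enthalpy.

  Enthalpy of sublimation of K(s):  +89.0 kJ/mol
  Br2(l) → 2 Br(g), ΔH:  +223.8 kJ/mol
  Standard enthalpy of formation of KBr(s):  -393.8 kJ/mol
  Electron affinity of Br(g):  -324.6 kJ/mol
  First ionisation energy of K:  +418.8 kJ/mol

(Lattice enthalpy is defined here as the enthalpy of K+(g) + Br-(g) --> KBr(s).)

U = -688.9 kJ/mol

ΔHf° = 1·ΔHsub + 1·(ΣIE) + 1/2·D(Br2) + 1·EA + U
-393.8 = 1·(+89.0) + 1·(+418.8) + 1/2·(+223.8) + 1·(-324.6) + U
U = -393.8 − (+295.1) = -688.9 kJ/mol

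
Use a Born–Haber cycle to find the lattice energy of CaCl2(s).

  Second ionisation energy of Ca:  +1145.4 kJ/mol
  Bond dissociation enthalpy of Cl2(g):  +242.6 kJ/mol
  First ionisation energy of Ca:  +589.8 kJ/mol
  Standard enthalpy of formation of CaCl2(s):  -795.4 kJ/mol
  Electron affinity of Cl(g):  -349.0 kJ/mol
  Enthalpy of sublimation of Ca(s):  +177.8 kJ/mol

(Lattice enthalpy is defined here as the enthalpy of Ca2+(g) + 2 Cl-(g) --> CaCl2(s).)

ΔHf° = 1·ΔHsub + 1·(ΣIE) + 1·D(Cl2) + 2·EA + U
-795.4 = 1·(+177.8) + 1·(+1735.2) + 1·(+242.6) + 2·(-349.0) + U
U = -795.4 − (+1457.6) = -2253.0 kJ/mol

U = -2253.0 kJ/mol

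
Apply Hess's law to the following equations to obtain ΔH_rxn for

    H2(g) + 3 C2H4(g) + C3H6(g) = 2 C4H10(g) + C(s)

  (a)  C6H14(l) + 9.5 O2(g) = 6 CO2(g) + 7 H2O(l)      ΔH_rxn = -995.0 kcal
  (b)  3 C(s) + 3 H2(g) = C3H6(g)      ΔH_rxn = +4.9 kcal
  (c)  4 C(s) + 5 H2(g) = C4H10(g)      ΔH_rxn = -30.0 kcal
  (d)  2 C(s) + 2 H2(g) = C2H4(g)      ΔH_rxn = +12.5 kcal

(a): not needed.
(b) reversed: -4.9 kcal
(c) × 2: (2)·(-30.0) = -60.0 kcal
(d) reversed and × 3: (-3)·(+12.5) = -37.5 kcal
ΔH_rxn = (-1)·(+4.9) + (2)·(-30.0) + (-3)·(+12.5) = -102.4 kcal

ΔH_rxn = -102.4 kcal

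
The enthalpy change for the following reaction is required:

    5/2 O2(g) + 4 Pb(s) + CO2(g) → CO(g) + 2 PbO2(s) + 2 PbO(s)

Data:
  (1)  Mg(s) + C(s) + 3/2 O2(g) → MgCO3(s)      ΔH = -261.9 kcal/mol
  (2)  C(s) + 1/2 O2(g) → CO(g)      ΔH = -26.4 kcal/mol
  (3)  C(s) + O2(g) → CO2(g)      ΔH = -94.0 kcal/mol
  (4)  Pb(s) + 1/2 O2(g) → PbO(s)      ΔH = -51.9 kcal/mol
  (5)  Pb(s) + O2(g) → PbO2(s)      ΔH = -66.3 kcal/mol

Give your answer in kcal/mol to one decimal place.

ΔH = -168.8 kcal/mol

(1): not needed (Mg(s) appears nowhere else).
(2) as written (CO(g) already on the product side): -26.4 kcal/mol
(3) reversed (CO2(g) must end up as a reactant): +94.0 kcal/mol
(4) × 2 (×2 to match 2 PbO(s) in the target): (2)·(-51.9) = -103.8 kcal/mol
(5) × 2 (×2 to match 2 PbO2(s) in the target): (2)·(-66.3) = -132.6 kcal/mol
ΔH = (-26.4) + (+94.0) + (-103.8) + (-132.6) = -168.8 kcal/mol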